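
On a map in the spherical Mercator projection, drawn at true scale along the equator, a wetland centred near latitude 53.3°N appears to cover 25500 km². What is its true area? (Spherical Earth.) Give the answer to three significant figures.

9110 km²

Mercator is conformal, so the point scale is isotropic: h = k = sec φ = 1/cos φ.
Areal scale = k² = sec²φ = 1/cos²(53.3°) = 1/0.5976² = 2.800.
True area = apparent / (areal scale) = 25500 / 2.800 ≈ 9110 km².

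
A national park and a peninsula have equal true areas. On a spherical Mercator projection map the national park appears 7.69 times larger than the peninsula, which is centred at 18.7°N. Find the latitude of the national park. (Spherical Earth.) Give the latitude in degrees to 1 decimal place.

For equal true areas on Mercator, apparent areas scale as sec²φ, so the ratio is cos²φ₂ / cos²φ₁.
cos²φ₂ / cos²φ₁ = 7.69  ⇒  cos φ₁ = cos 18.7° / √7.69 = 0.9472/2.773 = 0.3416.
φ₁ = arccos(0.3416) ≈ 70.0°.

70.0°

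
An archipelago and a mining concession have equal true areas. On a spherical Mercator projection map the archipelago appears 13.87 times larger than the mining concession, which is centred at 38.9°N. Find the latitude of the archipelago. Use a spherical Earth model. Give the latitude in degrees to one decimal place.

On Mercator, (apparent₁)/(apparent₂) = sec²φ₁ / sec²φ₂ when true areas are equal.
cos²φ₂ / cos²φ₁ = 13.87  ⇒  cos φ₁ = cos 38.9° / √13.87 = 0.7782/3.724 = 0.2090.
φ₁ = arccos(0.2090) ≈ 77.9°.

77.9°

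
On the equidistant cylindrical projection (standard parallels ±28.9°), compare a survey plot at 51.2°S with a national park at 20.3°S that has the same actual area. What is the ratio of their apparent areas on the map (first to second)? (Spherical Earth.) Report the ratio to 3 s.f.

1.50

In the equirectangular projection with standard parallel φ₀ = 28.9° (x = Rλ cos φ₀, y = Rφ), meridians are true-scale (h = 1) and the parallel scale is k = cos φ₀ / cos φ.
Areal scale at 51.2°: h·k = 1.000 × 1.397 = 1.397.
Areal scale at 20.3°: h·k = 1.000 × 0.9334 = 0.9334.
Ratio = 1.397/0.9334 ≈ 1.50.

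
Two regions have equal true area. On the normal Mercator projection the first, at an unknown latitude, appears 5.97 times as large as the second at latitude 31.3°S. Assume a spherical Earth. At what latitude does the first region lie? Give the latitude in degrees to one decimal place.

On Mercator, (apparent₁)/(apparent₂) = sec²φ₁ / sec²φ₂ when true areas are equal.
cos²φ₂ / cos²φ₁ = 5.97  ⇒  cos φ₁ = cos 31.3° / √5.97 = 0.8545/2.443 = 0.3497.
φ₁ = arccos(0.3497) ≈ 69.5°.

69.5°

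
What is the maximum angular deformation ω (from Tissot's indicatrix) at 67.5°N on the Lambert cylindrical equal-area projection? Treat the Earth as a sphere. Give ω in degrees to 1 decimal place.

96.2°

The Lambert cylindrical equal-area projection is the cylindrical equal-area projection with its standard parallel at the equator (φ₀ = 0). For cylindrical equal-area with standard parallel φ₀, h = cos φ / cos φ₀ and k = cos φ₀ / cos φ, so h·k = 1.
At 67.5°: h = 0.3827, k = 2.613; principal scales a = 2.613, b = 0.3827.
sin(ω/2) = (a − b)/(a + b) = 2.230/2.996 = 0.7445, so ω = 2 arcsin(0.7445) ≈ 96.2°.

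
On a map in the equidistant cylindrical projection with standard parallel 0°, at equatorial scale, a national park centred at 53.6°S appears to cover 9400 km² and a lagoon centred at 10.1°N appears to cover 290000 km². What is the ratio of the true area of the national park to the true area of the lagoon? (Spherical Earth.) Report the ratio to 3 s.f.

On the plate carrée, areal scale = h·k = 1 × sec φ, so true area = apparent × cos φ.
True area of national park: 9400 × cos(53.6°) = 9400 × 0.5934 = 5578 km².
True area of lagoon: 290000 × cos(10.1°) = 290000 × 0.9845 = 285500 km².
Ratio = 5578 / 285500 ≈ 0.0195.

0.0195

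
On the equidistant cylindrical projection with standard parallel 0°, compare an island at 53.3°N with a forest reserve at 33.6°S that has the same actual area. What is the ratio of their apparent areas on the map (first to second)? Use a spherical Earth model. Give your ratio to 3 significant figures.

In the plate carrée (x = Rλ, y = Rφ), meridians are true-scale (h = 1) and parallels are stretched by k = sec φ.
Areal scale at 53.3°: h·k = 1.000 × 1.673 = 1.673.
Areal scale at 33.6°: h·k = 1.000 × 1.201 = 1.201.
Ratio = 1.673/1.201 ≈ 1.39.

1.39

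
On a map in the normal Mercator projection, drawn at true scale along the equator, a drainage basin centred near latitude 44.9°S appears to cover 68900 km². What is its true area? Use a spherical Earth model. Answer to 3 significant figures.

34600 km²

The Mercator projection is conformal; its linear scale factor is the same in every direction and equals sec φ = 1/cos φ.
Areal scale = k² = sec²φ = 1/cos²(44.9°) = 1/0.7083² = 1.993.
True area = apparent / (areal scale) = 68900 / 1.993 ≈ 34600 km².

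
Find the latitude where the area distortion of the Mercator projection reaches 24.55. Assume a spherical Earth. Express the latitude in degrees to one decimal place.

78.4°

Mercator areal scale is sec²φ.
sec²φ = 24.55  ⇒  cos²φ = 0.04073  ⇒  cos φ = 0.2018.
φ = arccos(0.2018) ≈ 78.4°.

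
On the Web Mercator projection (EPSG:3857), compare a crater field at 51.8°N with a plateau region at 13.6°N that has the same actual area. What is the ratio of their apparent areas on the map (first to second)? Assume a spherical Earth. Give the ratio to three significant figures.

2.47

Mercator areal scale is sec²φ.
At 51.8°: sec²(51.8°) = 1/0.6184² = 2.615.
At 13.6°: sec²(13.6°) = 1/0.9720² = 1.059.
Ratio = 2.615/1.059 = cos²(13.6°)/cos²(51.8°) ≈ 2.47.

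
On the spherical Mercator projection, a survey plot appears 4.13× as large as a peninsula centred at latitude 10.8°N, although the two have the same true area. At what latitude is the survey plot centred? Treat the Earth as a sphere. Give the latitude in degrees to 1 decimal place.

On Mercator, (apparent₁)/(apparent₂) = sec²φ₁ / sec²φ₂ when true areas are equal.
cos²φ₂ / cos²φ₁ = 4.13  ⇒  cos φ₁ = cos 10.8° / √4.13 = 0.9823/2.032 = 0.4834.
φ₁ = arccos(0.4834) ≈ 61.1°.

61.1°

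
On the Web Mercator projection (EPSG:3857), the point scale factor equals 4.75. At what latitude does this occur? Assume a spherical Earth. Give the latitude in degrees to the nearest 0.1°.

Mercator scale is k = sec φ = 1/cos φ.
1/cos φ = 4.75  ⇒  cos φ = 0.2105  ⇒  φ = arccos(0.2105) ≈ 77.8°.

77.8°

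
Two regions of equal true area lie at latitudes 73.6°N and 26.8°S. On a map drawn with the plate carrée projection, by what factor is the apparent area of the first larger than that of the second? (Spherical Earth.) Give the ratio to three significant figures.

3.16

In the plate carrée (x = Rλ, y = Rφ), meridians are true-scale (h = 1) and parallels are stretched by k = sec φ.
Areal scale at 73.6°: h·k = 1.000 × 3.542 = 3.542.
Areal scale at 26.8°: h·k = 1.000 × 1.120 = 1.120.
Ratio = 3.542/1.120 ≈ 3.16.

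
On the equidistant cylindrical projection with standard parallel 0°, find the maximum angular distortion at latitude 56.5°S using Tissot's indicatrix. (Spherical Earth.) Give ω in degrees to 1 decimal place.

For the equirectangular projection with φ₀ = 0 (plate carrée), h = 1 along meridians and k = sec φ along parallels.
At 56.5°: h = 1.000, k = 1.812; principal scales a = 1.812, b = 1.000.
sin(ω/2) = (a − b)/(a + b) = 0.8118/2.812 = 0.2887, so ω = 2 arcsin(0.2887) ≈ 33.6°.

33.6°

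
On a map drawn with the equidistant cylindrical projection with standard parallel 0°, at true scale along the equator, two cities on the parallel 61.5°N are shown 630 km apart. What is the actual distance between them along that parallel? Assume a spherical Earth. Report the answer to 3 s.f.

Plate carrée maps x = Rλ, y = Rφ. The meridian scale is h = 1 and the parallel scale is k = 1/cos φ = sec φ.
Along the parallel at 61.5°, map distances are exaggerated by k = sec 61.5° = 2.096.
True distance = 630 / 2.096 = 630 × cos 61.5° ≈ 301 km.

301 km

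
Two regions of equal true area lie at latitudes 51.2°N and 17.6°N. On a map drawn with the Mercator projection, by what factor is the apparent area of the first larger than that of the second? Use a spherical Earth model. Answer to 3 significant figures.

2.31

On Mercator, area is exaggerated by sec²φ = 1/cos²φ.
At 51.2°: sec²(51.2°) = 1/0.6266² = 2.547.
At 17.6°: sec²(17.6°) = 1/0.9532² = 1.101.
Ratio = 2.547/1.101 = cos²(17.6°)/cos²(51.2°) ≈ 2.31.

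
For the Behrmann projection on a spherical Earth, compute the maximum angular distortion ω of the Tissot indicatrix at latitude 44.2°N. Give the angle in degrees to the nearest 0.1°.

The Behrmann projection is cylindrical equal-area with φ₀ = 30°. Cylindrical equal-area (φ₀ = 30°): h = cos φ / cos 30° along meridians, k = cos 30° / cos φ along parallels; h·k = 1.
At 44.2°: h = 0.8278, k = 1.208; principal scales a = 1.208, b = 0.8278.
sin(ω/2) = (a − b)/(a + b) = 0.3802/2.036 = 0.1867, so ω = 2 arcsin(0.1867) ≈ 21.5°.

21.5°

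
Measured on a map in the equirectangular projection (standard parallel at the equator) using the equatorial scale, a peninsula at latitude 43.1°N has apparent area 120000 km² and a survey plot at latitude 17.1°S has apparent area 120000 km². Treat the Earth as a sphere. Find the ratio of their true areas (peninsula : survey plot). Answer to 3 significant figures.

0.764

Plate carrée has h = 1 and k = sec φ, giving areal scale sec φ; true area = (apparent area) · cos φ.
True area of peninsula: 120000 × cos(43.1°) = 120000 × 0.7302 = 87620 km².
True area of survey plot: 120000 × cos(17.1°) = 120000 × 0.9558 = 114700 km².
Ratio = 87620 / 114700 ≈ 0.764.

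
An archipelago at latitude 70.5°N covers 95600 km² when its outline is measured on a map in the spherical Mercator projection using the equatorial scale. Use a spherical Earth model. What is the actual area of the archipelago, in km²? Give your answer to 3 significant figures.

The Mercator projection is conformal; its linear scale factor is the same in every direction and equals sec φ = 1/cos φ.
Areal scale = k² = sec²φ = 1/cos²(70.5°) = 1/0.3338² = 8.974.
True area = apparent / (areal scale) = 95600 / 8.974 ≈ 10700 km².

10700 km²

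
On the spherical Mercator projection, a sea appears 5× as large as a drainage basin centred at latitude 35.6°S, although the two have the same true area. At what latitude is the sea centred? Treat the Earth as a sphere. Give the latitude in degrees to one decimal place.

For equal true areas on Mercator, apparent areas scale as sec²φ, so the ratio is cos²φ₂ / cos²φ₁.
cos²φ₂ / cos²φ₁ = 5  ⇒  cos φ₁ = cos 35.6° / √5 = 0.8131/2.236 = 0.3636.
φ₁ = arccos(0.3636) ≈ 68.7°.

68.7°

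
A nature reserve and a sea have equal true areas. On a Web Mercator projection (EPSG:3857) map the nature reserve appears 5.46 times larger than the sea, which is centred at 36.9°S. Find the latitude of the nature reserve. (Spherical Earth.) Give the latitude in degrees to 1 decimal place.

70.0°

Mercator areal scale is sec²φ, so apparent-area ratio = sec²φ₁ / sec²φ₂ = cos²φ₂ / cos²φ₁.
cos²φ₂ / cos²φ₁ = 5.46  ⇒  cos φ₁ = cos 36.9° / √5.46 = 0.7997/2.337 = 0.3422.
φ₁ = arccos(0.3422) ≈ 70.0°.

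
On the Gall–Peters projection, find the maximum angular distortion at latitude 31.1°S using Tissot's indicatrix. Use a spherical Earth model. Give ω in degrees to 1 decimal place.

21.8°

Gall–Peters is a cylindrical equal-area projection with standard parallels at ±45°. A cylindrical equal-area projection with standard parallel φ₀ has meridian scale h = cos φ / cos φ₀ and parallel scale k = cos φ₀ / cos φ (so areas are preserved, h·k = 1).
At 31.1°: h = 1.211, k = 0.8258; principal scales a = 1.211, b = 0.8258.
sin(ω/2) = (a − b)/(a + b) = 0.3851/2.037 = 0.1891, so ω = 2 arcsin(0.1891) ≈ 21.8°.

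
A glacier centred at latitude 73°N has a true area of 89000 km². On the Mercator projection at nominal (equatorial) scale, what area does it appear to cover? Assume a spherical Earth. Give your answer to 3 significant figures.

1040000 km²

Mercator is conformal, so the point scale is isotropic: h = k = sec φ = 1/cos φ.
Areal scale = k² = sec²φ = 1/cos²(73°) = 1/0.2924² = 11.70.
Apparent area = 89000 × 11.70 ≈ 1040000 km².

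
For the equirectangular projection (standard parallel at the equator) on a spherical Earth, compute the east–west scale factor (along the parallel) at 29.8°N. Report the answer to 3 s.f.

Plate carrée maps x = Rλ, y = Rφ. The meridian scale is h = 1 and the parallel scale is k = 1/cos φ = sec φ.
k = 1/cos 29.8° = 1/0.8678 = 1.152.

1.15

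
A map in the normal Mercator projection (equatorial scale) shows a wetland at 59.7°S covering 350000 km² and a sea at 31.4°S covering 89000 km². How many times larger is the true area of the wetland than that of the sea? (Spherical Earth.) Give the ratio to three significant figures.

1.37

On Mercator the areal scale is sec²φ, so true area = apparent × cos²φ.
True area of wetland: 350000 × cos²(59.7°) = 350000 × 0.2545 = 89090 km².
True area of sea: 89000 × cos²(31.4°) = 89000 × 0.7285 = 64840 km².
Ratio = 89090 / 64840 ≈ 1.37.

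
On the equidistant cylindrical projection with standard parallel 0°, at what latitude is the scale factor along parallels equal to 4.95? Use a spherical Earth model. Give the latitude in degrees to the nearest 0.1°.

78.3°

Plate carrée: h = 1, k = sec φ along parallels.
sec φ = 4.95  ⇒  cos φ = 0.2020  ⇒  φ ≈ 78.3°.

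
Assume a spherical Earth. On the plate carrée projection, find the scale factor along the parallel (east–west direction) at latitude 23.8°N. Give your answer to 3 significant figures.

1.09

In the plate carrée (x = Rλ, y = Rφ), meridians are true-scale (h = 1) and parallels are stretched by k = sec φ.
k = 1/cos 23.8° = 1/0.9150 = 1.093.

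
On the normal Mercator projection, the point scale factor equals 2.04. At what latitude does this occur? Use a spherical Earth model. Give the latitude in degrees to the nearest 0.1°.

60.6°

Mercator scale is k = sec φ = 1/cos φ.
1/cos φ = 2.04  ⇒  cos φ = 0.4902  ⇒  φ = arccos(0.4902) ≈ 60.6°.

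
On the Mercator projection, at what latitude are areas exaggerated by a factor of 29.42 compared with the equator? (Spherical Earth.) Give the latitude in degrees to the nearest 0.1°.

Mercator areal scale is sec²φ.
sec²φ = 29.42  ⇒  cos²φ = 0.03399  ⇒  cos φ = 0.1844.
φ = arccos(0.1844) ≈ 79.4°.

79.4°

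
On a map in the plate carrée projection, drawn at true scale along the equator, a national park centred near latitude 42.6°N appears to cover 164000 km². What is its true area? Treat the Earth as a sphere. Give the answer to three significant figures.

For the equirectangular projection with φ₀ = 0 (plate carrée), h = 1 along meridians and k = sec φ along parallels.
Areal scale = h·k = 1 × sec φ; at 42.6°, h = 1.000, k = 1.359, so h·k = 1.359.
True area = apparent / (areal scale) = 164000 / 1.359 ≈ 121000 km².

121000 km²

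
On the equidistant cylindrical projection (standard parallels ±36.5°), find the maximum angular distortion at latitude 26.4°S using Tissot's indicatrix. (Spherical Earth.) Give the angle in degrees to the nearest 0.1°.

With standard parallel φ₀ = 36.5°, the equirectangular projection gives x = Rλ cos φ₀, y = Rφ, so h = 1 and k = cos 36.5° / cos φ.
At 26.4°: h = 1.000, k = 0.8975; principal scales a = 1.000, b = 0.8975.
sin(ω/2) = (a − b)/(a + b) = 0.1025/1.897 = 0.05405, so ω = 2 arcsin(0.05405) ≈ 6.2°.

6.2°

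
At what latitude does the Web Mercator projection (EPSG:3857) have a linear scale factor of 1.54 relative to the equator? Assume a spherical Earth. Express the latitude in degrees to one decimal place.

49.5°

Mercator scale is k = sec φ = 1/cos φ.
1/cos φ = 1.54  ⇒  cos φ = 0.6494  ⇒  φ = arccos(0.6494) ≈ 49.5°.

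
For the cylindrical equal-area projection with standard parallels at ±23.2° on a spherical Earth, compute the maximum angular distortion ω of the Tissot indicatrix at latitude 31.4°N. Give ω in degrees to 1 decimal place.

8.5°

Cylindrical equal-area (φ₀ = 23.2°): h = cos φ / cos 23.2° along meridians, k = cos 23.2° / cos φ along parallels; h·k = 1.
At 31.4°: h = 0.9286, k = 1.077; principal scales a = 1.077, b = 0.9286.
sin(ω/2) = (a − b)/(a + b) = 0.1482/2.005 = 0.07389, so ω = 2 arcsin(0.07389) ≈ 8.5°.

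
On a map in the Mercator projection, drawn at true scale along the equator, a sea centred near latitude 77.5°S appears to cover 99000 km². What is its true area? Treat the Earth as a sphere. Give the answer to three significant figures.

Mercator is conformal, so the point scale is isotropic: h = k = sec φ = 1/cos φ.
Areal scale = k² = sec²φ = 1/cos²(77.5°) = 1/0.2164² = 21.35.
True area = apparent / (areal scale) = 99000 / 21.35 ≈ 4640 km².

4640 km²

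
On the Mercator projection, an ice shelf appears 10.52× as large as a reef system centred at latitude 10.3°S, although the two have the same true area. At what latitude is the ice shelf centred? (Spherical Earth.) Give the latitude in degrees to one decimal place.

72.3°

For equal true areas on Mercator, apparent areas scale as sec²φ, so the ratio is cos²φ₂ / cos²φ₁.
cos²φ₂ / cos²φ₁ = 10.52  ⇒  cos φ₁ = cos 10.3° / √10.52 = 0.9839/3.243 = 0.3033.
φ₁ = arccos(0.3033) ≈ 72.3°.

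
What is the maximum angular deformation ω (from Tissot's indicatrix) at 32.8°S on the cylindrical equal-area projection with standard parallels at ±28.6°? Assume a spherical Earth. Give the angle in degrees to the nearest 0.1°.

5.0°

A cylindrical equal-area projection with standard parallel φ₀ has meridian scale h = cos φ / cos φ₀ and parallel scale k = cos φ₀ / cos φ (so areas are preserved, h·k = 1).
At 32.8°: h = 0.9574, k = 1.045; principal scales a = 1.045, b = 0.9574.
sin(ω/2) = (a − b)/(a + b) = 0.08713/2.002 = 0.04352, so ω = 2 arcsin(0.04352) ≈ 5.0°.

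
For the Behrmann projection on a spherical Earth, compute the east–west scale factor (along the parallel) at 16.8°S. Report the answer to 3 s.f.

The Behrmann projection is cylindrical equal-area with φ₀ = 30°. A cylindrical equal-area projection with standard parallel φ₀ has meridian scale h = cos φ / cos φ₀ and parallel scale k = cos φ₀ / cos φ (so areas are preserved, h·k = 1).
k = cos 30° / cos 16.8° = 0.8660/0.9573 = 0.9046.

0.905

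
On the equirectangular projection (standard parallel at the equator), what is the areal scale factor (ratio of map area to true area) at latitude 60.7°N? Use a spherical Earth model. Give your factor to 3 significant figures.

Plate carrée maps x = Rλ, y = Rφ. The meridian scale is h = 1 and the parallel scale is k = 1/cos φ = sec φ.
Areal scale = h·k = 1 × sec φ; at 60.7°, h = 1.000, k = 2.043, so h·k = 2.043.

2.04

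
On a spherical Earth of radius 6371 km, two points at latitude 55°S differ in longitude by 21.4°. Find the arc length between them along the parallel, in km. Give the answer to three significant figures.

Arc length along a parallel = R cos φ · Δλ (with Δλ in radians).
= 6371 × cos 55° × (21.4° × π/180) = 6371 × 0.5736 × 0.3735 ≈ 1360 km.

1360 km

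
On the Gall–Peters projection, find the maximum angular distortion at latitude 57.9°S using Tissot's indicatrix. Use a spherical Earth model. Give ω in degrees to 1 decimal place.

32.3°

Gall–Peters is a cylindrical equal-area projection with standard parallels at ±45°. Cylindrical equal-area (φ₀ = 45°): h = cos φ / cos 45° along meridians, k = cos 45° / cos φ along parallels; h·k = 1.
At 57.9°: h = 0.7515, k = 1.331; principal scales a = 1.331, b = 0.7515.
sin(ω/2) = (a − b)/(a + b) = 0.5791/2.082 = 0.2781, so ω = 2 arcsin(0.2781) ≈ 32.3°.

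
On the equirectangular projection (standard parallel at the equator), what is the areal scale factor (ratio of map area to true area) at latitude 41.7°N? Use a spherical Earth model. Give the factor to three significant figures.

Plate carrée maps x = Rλ, y = Rφ. The meridian scale is h = 1 and the parallel scale is k = 1/cos φ = sec φ.
Areal scale = h·k = 1 × sec φ; at 41.7°, h = 1.000, k = 1.339, so h·k = 1.339.

1.34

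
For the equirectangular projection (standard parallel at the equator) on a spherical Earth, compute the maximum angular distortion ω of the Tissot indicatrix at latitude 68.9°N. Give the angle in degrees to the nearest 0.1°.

56.1°

Plate carrée maps x = Rλ, y = Rφ. The meridian scale is h = 1 and the parallel scale is k = 1/cos φ = sec φ.
At 68.9°: h = 1.000, k = 2.778; principal scales a = 2.778, b = 1.000.
sin(ω/2) = (a − b)/(a + b) = 1.778/3.778 = 0.4706, so ω = 2 arcsin(0.4706) ≈ 56.1°.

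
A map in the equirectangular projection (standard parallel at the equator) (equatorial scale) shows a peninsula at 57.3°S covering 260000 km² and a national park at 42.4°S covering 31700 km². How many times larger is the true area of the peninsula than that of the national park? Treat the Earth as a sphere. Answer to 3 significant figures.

6.00

On the plate carrée, areal scale = h·k = 1 × sec φ, so true area = apparent × cos φ.
True area of peninsula: 260000 × cos(57.3°) = 260000 × 0.5402 = 140500 km².
True area of national park: 31700 × cos(42.4°) = 31700 × 0.7385 = 23410 km².
Ratio = 140500 / 23410 ≈ 6.00.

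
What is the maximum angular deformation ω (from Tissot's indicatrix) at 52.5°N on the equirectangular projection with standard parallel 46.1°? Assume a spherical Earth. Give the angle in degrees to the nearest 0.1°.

In the equirectangular projection with standard parallel φ₀ = 46.1° (x = Rλ cos φ₀, y = Rφ), meridians are true-scale (h = 1) and the parallel scale is k = cos φ₀ / cos φ.
At 52.5°: h = 1.000, k = 1.139; principal scales a = 1.139, b = 1.000.
sin(ω/2) = (a − b)/(a + b) = 0.1390/2.139 = 0.06500, so ω = 2 arcsin(0.06500) ≈ 7.5°.

7.5°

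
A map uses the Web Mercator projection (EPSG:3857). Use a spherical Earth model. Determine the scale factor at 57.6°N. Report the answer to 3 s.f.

The Mercator projection is conformal; its linear scale factor is the same in every direction and equals sec φ = 1/cos φ.
k = 1/cos 57.6° = 1/0.5358 = 1.866.

1.87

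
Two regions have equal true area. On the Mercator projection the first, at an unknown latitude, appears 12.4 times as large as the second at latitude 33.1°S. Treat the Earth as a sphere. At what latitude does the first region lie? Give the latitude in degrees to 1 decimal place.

Mercator areal scale is sec²φ, so apparent-area ratio = sec²φ₁ / sec²φ₂ = cos²φ₂ / cos²φ₁.
cos²φ₂ / cos²φ₁ = 12.4  ⇒  cos φ₁ = cos 33.1° / √12.4 = 0.8377/3.521 = 0.2379.
φ₁ = arccos(0.2379) ≈ 76.2°.

76.2°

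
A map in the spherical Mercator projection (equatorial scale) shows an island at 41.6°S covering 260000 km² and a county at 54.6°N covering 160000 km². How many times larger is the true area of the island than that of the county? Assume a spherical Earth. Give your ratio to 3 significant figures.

Since Mercator area scale is 1/cos²φ, the true area equals the apparent area multiplied by cos²φ.
True area of island: 260000 × cos²(41.6°) = 260000 × 0.5592 = 145400 km².
True area of county: 160000 × cos²(54.6°) = 160000 × 0.3356 = 53690 km².
Ratio = 145400 / 53690 ≈ 2.71.

2.71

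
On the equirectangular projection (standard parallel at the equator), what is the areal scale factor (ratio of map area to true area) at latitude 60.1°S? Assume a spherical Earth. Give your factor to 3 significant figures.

Plate carrée maps x = Rλ, y = Rφ. The meridian scale is h = 1 and the parallel scale is k = 1/cos φ = sec φ.
Areal scale = h·k = 1 × sec φ; at 60.1°, h = 1.000, k = 2.006, so h·k = 2.006.

2.01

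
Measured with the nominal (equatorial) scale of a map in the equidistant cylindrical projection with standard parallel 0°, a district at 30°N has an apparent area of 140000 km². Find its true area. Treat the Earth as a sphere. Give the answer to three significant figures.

121000 km²

For the equirectangular projection with φ₀ = 0 (plate carrée), h = 1 along meridians and k = sec φ along parallels.
Areal scale = h·k = 1 × sec φ; at 30°, h = 1.000, k = 1.155, so h·k = 1.155.
True area = apparent / (areal scale) = 140000 / 1.155 ≈ 121000 km².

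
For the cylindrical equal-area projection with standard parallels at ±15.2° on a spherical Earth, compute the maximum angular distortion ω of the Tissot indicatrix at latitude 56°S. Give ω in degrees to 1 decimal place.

59.6°

For cylindrical equal-area with standard parallel φ₀, h = cos φ / cos φ₀ and k = cos φ₀ / cos φ, so h·k = 1.
At 56°: h = 0.5795, k = 1.726; principal scales a = 1.726, b = 0.5795.
sin(ω/2) = (a − b)/(a + b) = 1.146/2.305 = 0.4973, so ω = 2 arcsin(0.4973) ≈ 59.6°.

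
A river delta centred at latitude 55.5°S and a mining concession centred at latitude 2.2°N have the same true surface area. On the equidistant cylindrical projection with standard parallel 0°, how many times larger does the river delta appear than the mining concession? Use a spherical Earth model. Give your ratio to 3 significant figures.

1.76

Plate carrée maps x = Rλ, y = Rφ. The meridian scale is h = 1 and the parallel scale is k = 1/cos φ = sec φ.
Areal scale at 55.5°: h·k = 1.000 × 1.766 = 1.766.
Areal scale at 2.2°: h·k = 1.000 × 1.001 = 1.001.
Ratio = 1.766/1.001 ≈ 1.76.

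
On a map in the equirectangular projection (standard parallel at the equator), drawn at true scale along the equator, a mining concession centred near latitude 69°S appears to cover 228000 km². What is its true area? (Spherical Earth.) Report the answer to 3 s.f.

In the plate carrée (x = Rλ, y = Rφ), meridians are true-scale (h = 1) and parallels are stretched by k = sec φ.
Areal scale = h·k = 1 × sec φ; at 69°, h = 1.000, k = 2.790, so h·k = 2.790.
True area = apparent / (areal scale) = 228000 / 2.790 ≈ 81700 km².

81700 km²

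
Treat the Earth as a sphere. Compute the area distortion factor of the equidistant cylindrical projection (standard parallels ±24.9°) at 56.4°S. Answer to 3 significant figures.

With standard parallel φ₀ = 24.9°, the equirectangular projection gives x = Rλ cos φ₀, y = Rφ, so h = 1 and k = cos 24.9° / cos φ.
Areal scale = h·k = 1 × cos φ₀ / cos φ; at 56.4°, h = 1.000, k = 1.639, so h·k = 1.639.

1.64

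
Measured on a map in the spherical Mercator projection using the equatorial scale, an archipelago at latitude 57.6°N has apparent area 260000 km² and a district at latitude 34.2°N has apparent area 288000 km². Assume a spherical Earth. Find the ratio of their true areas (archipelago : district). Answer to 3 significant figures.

0.379

Since Mercator area scale is 1/cos²φ, the true area equals the apparent area multiplied by cos²φ.
True area of archipelago: 260000 × cos²(57.6°) = 260000 × 0.2871 = 74650 km².
True area of district: 288000 × cos²(34.2°) = 288000 × 0.6841 = 197000 km².
Ratio = 74650 / 197000 ≈ 0.379.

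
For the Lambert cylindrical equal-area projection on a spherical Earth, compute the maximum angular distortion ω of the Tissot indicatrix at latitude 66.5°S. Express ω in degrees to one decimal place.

The Lambert cylindrical equal-area projection is the cylindrical equal-area projection with its standard parallel at the equator (φ₀ = 0). For cylindrical equal-area with standard parallel φ₀, h = cos φ / cos φ₀ and k = cos φ₀ / cos φ, so h·k = 1.
At 66.5°: h = 0.3987, k = 2.508; principal scales a = 2.508, b = 0.3987.
sin(ω/2) = (a − b)/(a + b) = 2.109/2.907 = 0.7256, so ω = 2 arcsin(0.7256) ≈ 93.0°.

93.0°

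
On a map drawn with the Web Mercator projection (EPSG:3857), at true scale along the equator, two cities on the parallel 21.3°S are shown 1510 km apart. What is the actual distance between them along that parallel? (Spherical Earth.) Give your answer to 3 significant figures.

The Mercator projection is conformal; its linear scale factor is the same in every direction and equals sec φ = 1/cos φ.
Along the parallel at 21.3°, map distances are exaggerated by k = sec 21.3° = 1.073.
True distance = 1510 / 1.073 = 1510 × cos 21.3° ≈ 1410 km.

1410 km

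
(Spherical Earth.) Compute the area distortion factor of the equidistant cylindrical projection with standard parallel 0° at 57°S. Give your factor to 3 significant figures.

In the plate carrée (x = Rλ, y = Rφ), meridians are true-scale (h = 1) and parallels are stretched by k = sec φ.
Areal scale = h·k = 1 × sec φ; at 57°, h = 1.000, k = 1.836, so h·k = 1.836.

1.84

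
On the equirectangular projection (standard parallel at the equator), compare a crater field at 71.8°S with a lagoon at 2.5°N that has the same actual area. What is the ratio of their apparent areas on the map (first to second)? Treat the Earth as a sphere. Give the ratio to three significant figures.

3.20

For the equirectangular projection with φ₀ = 0 (plate carrée), h = 1 along meridians and k = sec φ along parallels.
Areal scale at 71.8°: h·k = 1.000 × 3.202 = 3.202.
Areal scale at 2.5°: h·k = 1.000 × 1.001 = 1.001.
Ratio = 3.202/1.001 ≈ 3.20.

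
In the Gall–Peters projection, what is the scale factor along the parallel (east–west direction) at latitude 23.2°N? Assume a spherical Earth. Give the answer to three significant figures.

0.769

Gall–Peters is a cylindrical equal-area projection with standard parallels at ±45°. For cylindrical equal-area with standard parallel φ₀, h = cos φ / cos φ₀ and k = cos φ₀ / cos φ, so h·k = 1.
k = cos 45° / cos 23.2° = 0.7071/0.9191 = 0.7693.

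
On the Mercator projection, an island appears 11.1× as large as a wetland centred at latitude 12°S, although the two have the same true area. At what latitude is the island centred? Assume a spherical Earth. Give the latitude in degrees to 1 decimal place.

72.9°

Mercator areal scale is sec²φ, so apparent-area ratio = sec²φ₁ / sec²φ₂ = cos²φ₂ / cos²φ₁.
cos²φ₂ / cos²φ₁ = 11.1  ⇒  cos φ₁ = cos 12° / √11.1 = 0.9781/3.332 = 0.2936.
φ₁ = arccos(0.2936) ≈ 72.9°.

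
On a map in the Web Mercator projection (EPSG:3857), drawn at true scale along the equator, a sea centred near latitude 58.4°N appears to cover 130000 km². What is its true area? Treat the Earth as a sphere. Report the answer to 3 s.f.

The Mercator projection is conformal; its linear scale factor is the same in every direction and equals sec φ = 1/cos φ.
Areal scale = k² = sec²φ = 1/cos²(58.4°) = 1/0.5240² = 3.642.
True area = apparent / (areal scale) = 130000 / 3.642 ≈ 35700 km².

35700 km²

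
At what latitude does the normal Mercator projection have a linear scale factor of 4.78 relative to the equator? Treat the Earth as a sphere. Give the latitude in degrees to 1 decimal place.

Mercator scale is k = sec φ = 1/cos φ.
1/cos φ = 4.78  ⇒  cos φ = 0.2092  ⇒  φ = arccos(0.2092) ≈ 77.9°.

77.9°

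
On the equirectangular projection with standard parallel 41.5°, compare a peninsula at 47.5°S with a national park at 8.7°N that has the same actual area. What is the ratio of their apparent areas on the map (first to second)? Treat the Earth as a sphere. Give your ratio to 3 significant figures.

1.46

With standard parallel φ₀ = 41.5°, the equirectangular projection gives x = Rλ cos φ₀, y = Rφ, so h = 1 and k = cos 41.5° / cos φ.
Areal scale at 47.5°: h·k = 1.000 × 1.109 = 1.109.
Areal scale at 8.7°: h·k = 1.000 × 0.7577 = 0.7577.
Ratio = 1.109/0.7577 ≈ 1.46.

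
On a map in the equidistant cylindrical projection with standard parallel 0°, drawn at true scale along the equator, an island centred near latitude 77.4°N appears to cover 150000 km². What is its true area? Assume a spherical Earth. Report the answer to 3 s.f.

32700 km²

For the equirectangular projection with φ₀ = 0 (plate carrée), h = 1 along meridians and k = sec φ along parallels.
Areal scale = h·k = 1 × sec φ; at 77.4°, h = 1.000, k = 4.584, so h·k = 4.584.
True area = apparent / (areal scale) = 150000 / 4.584 ≈ 32700 km².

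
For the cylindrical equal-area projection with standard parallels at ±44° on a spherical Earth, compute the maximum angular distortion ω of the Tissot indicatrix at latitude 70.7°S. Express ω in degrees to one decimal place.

Cylindrical equal-area (φ₀ = 44°): h = cos φ / cos 44° along meridians, k = cos 44° / cos φ along parallels; h·k = 1.
At 70.7°: h = 0.4595, k = 2.176; principal scales a = 2.176, b = 0.4595.
sin(ω/2) = (a − b)/(a + b) = 1.717/2.636 = 0.6514, so ω = 2 arcsin(0.6514) ≈ 81.3°.

81.3°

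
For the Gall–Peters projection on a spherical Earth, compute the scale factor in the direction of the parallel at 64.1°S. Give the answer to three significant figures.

Gall–Peters is a cylindrical equal-area projection with standard parallels at ±45°. Cylindrical equal-area (φ₀ = 45°): h = cos φ / cos 45° along meridians, k = cos 45° / cos φ along parallels; h·k = 1.
k = cos 45° / cos 64.1° = 0.7071/0.4368 = 1.619.

1.62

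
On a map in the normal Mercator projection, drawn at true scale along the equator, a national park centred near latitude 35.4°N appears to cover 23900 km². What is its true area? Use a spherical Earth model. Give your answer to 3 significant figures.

Mercator is conformal, so the point scale is isotropic: h = k = sec φ = 1/cos φ.
Areal scale = k² = sec²φ = 1/cos²(35.4°) = 1/0.8151² = 1.505.
True area = apparent / (areal scale) = 23900 / 1.505 ≈ 15900 km².

15900 km²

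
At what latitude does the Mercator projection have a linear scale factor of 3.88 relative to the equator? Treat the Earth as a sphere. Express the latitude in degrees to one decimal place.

Mercator scale is k = sec φ = 1/cos φ.
1/cos φ = 3.88  ⇒  cos φ = 0.2577  ⇒  φ = arccos(0.2577) ≈ 75.1°.

75.1°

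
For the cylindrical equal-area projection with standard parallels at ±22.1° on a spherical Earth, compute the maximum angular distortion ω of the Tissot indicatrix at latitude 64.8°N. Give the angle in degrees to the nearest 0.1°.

81.3°

For cylindrical equal-area with standard parallel φ₀, h = cos φ / cos φ₀ and k = cos φ₀ / cos φ, so h·k = 1.
At 64.8°: h = 0.4595, k = 2.176; principal scales a = 2.176, b = 0.4595.
sin(ω/2) = (a − b)/(a + b) = 1.717/2.636 = 0.6513, so ω = 2 arcsin(0.6513) ≈ 81.3°.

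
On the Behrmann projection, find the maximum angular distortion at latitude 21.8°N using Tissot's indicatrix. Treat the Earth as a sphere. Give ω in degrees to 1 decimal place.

8.0°

The Behrmann projection is cylindrical equal-area with φ₀ = 30°. For cylindrical equal-area with standard parallel φ₀, h = cos φ / cos φ₀ and k = cos φ₀ / cos φ, so h·k = 1.
At 21.8°: h = 1.072, k = 0.9327; principal scales a = 1.072, b = 0.9327.
sin(ω/2) = (a − b)/(a + b) = 0.1394/2.005 = 0.06953, so ω = 2 arcsin(0.06953) ≈ 8.0°.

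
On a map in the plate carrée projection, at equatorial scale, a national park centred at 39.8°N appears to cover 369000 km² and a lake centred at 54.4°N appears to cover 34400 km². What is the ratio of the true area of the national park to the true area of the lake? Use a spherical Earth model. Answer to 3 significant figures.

On the plate carrée, areal scale = h·k = 1 × sec φ, so true area = apparent × cos φ.
True area of national park: 369000 × cos(39.8°) = 369000 × 0.7683 = 283500 km².
True area of lake: 34400 × cos(54.4°) = 34400 × 0.5821 = 20030 km².
Ratio = 283500 / 20030 ≈ 14.2.

14.2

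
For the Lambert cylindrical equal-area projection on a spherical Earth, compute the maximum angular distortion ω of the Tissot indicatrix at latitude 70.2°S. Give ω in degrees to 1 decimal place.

105.1°

The Lambert cylindrical equal-area projection is the cylindrical equal-area projection with its standard parallel at the equator (φ₀ = 0). A cylindrical equal-area projection with standard parallel φ₀ has meridian scale h = cos φ / cos φ₀ and parallel scale k = cos φ₀ / cos φ (so areas are preserved, h·k = 1).
At 70.2°: h = 0.3387, k = 2.952; principal scales a = 2.952, b = 0.3387.
sin(ω/2) = (a − b)/(a + b) = 2.613/3.291 = 0.7941, so ω = 2 arcsin(0.7941) ≈ 105.1°.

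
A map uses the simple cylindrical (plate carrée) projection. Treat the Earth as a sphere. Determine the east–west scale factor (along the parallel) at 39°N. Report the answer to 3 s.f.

1.29

In the plate carrée (x = Rλ, y = Rφ), meridians are true-scale (h = 1) and parallels are stretched by k = sec φ.
k = 1/cos 39° = 1/0.7771 = 1.287.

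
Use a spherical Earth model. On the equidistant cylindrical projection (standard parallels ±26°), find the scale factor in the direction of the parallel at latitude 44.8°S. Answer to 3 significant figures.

In the equirectangular projection with standard parallel φ₀ = 26° (x = Rλ cos φ₀, y = Rφ), meridians are true-scale (h = 1) and the parallel scale is k = cos φ₀ / cos φ.
k = cos 26° / cos 44.8° = 0.8988/0.7096 = 1.267.

1.27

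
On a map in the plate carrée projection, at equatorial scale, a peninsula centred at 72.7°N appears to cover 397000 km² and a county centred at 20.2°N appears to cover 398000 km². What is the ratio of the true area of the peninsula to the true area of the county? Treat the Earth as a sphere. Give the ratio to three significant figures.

0.316

Plate carrée has h = 1 and k = sec φ, giving areal scale sec φ; true area = (apparent area) · cos φ.
True area of peninsula: 397000 × cos(72.7°) = 397000 × 0.2974 = 118100 km².
True area of county: 398000 × cos(20.2°) = 398000 × 0.9385 = 373500 km².
Ratio = 118100 / 373500 ≈ 0.316.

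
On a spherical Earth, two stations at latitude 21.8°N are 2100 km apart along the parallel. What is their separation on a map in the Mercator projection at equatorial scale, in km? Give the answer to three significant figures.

For Mercator, h = k = sec φ (a conformal cylindrical projection has a single point scale, 1/cos φ).
Along the parallel, k = sec 21.8° = 1/0.9285 = 1.077.
Map distance = 2100 × 1.077 ≈ 2260 km.

2260 km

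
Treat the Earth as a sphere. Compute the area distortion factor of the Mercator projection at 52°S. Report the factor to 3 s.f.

The Mercator projection is conformal; its linear scale factor is the same in every direction and equals sec φ = 1/cos φ.
Areal scale = k² = sec²φ = 1/cos²(52°) = 1/0.6157² = 2.638.

2.64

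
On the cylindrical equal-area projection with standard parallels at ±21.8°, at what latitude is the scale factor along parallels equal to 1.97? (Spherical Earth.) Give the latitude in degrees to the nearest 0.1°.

61.9°

Cylindrical equal-area (φ₀ = 21.8°): h = cos φ / cos 21.8° along meridians, k = cos 21.8° / cos φ along parallels; h·k = 1.
k = cos φ₀ / cos φ = 1.97  ⇒  cos φ = cos 21.8° / 1.97 = 0.4713.
φ = arccos(0.4713) ≈ 61.9°.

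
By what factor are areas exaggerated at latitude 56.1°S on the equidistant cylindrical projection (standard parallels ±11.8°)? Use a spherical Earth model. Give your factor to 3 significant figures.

The equidistant cylindrical projection with φ₀ = 11.8° has h = 1 (meridians true) and k = cos φ₀ / cos φ along parallels.
Areal scale = h·k = 1 × cos φ₀ / cos φ; at 56.1°, h = 1.000, k = 1.755, so h·k = 1.755.

1.76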